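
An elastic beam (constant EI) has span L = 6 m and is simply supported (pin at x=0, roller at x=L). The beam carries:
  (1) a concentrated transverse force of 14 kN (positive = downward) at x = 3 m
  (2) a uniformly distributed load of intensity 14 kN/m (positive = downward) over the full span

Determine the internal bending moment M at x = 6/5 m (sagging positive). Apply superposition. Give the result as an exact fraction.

Load 1 — point force P=14 kN at a=3 m (b=L-a=3):
  M_1 = Pbx/L  [x≤a] = 14·3·(6/5)/6 = 42/5 kN·m
Load 2 — uniform load w=14 kN/m over full span:
  M_2 = wx(L-x)/2 = 14·(6/5)·(6-(6/5))/2 = 1008/25 kN·m
Superposition: M = Σ M_i = 1218/25 kN·m ≈ 48.720000 kN·m

M(6/5) = 1218/25 kN·m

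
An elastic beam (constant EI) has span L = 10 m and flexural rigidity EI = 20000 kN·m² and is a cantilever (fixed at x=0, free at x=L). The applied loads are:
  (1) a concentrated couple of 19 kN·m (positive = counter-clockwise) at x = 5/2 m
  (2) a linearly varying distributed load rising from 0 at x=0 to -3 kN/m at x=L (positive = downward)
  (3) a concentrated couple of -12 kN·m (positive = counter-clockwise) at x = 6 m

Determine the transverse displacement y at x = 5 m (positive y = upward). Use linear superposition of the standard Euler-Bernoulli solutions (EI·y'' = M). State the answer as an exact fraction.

Load 1 — applied couple M₀=19 kN·m at a=5/2 m (b=L-a=15/2):
  y_1 = M₀a(2x-a)/(2EI)  [x>a] = 19·(5/2)·(2·5-(5/2))/(2·20000) = 57/6400 m
Load 2 — triangular load w₀=-3 kN/m (0→w₀ over full span):
  y_2 = (w₀Lx³/12-w₀L²x²/6-w₀x⁵/(120L))/EI = ((-3)·10·5³/12-(-3)·10²·5²/6-(-3)·5⁵/(120·10))/20000 = 121/2560 m
Load 3 — applied couple M₀=-12 kN·m at a=6 m (b=L-a=4):
  y_3 = M₀x²/(2EI)  [x≤a] = (-12)·5²/(2·20000) = -3/400 m
Superposition: y = Σ y_i = 623/12800 m ≈ 0.048672 m

y(5) = 623/12800 m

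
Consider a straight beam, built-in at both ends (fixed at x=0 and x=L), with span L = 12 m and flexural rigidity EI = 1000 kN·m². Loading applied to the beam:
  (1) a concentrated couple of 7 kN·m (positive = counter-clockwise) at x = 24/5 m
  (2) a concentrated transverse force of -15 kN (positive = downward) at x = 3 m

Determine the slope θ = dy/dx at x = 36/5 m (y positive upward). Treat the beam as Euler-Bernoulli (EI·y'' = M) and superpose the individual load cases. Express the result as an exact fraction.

θ(36/5) = -18219/1250000 rad

Load 1 — applied couple M₀=7 kN·m at a=24/5 m (b=L-a=36/5):
  θ_1 = (R_Ax²/2 - M_Ax - M₀(x-a))/EI  [x>a] with R_A=21/25, M_A=21/25 = ((21/25)·(36/5)²/2 - (21/25)·(36/5) - 7·((36/5)-(24/5)))/1000 = -84/78125 rad
Load 2 — point force P=-15 kN at a=3 m (b=L-a=9):
  θ_2 = Pa²(L-x)(2bL-(3b+a)(L-x))/(2L³EI)  [x>a] = (-15)·3²·(12-(36/5))·(2·9·12-(3·9+3)·(12-(36/5)))/(2·12³·1000) = -27/2000 rad
Superposition: θ = Σ θ_i = -18219/1250000 rad ≈ -0.014575 rad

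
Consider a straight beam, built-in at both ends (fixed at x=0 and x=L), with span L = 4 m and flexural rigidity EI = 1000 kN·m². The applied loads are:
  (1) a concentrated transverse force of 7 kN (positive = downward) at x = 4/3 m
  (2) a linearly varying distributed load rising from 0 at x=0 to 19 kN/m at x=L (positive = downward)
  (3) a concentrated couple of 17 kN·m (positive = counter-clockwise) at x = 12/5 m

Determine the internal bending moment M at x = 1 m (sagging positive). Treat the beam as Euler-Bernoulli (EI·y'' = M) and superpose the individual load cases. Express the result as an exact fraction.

M(1) = 11837/5400 kN·m

Load 1 — point force P=7 kN at a=4/3 m (b=L-a=8/3):
  M_1 = Pb²(3a+b)x/L³ - Pab²/L²  [x≤a] = 7·(8/3)²·(3·(4/3)+(8/3))·1/4³ - 7·(4/3)·(8/3)²/4² = 28/27 kN·m
Load 2 — triangular load w₀=19 kN/m (0→w₀ over full span):
  M_2 = 3w₀Lx/20 - w₀L²/30 - w₀x³/(6L) = 3·19·4·1/20 - 19·4²/30 - 19·1³/(6·4) = 19/40 kN·m
Load 3 — applied couple M₀=17 kN·m at a=12/5 m (b=L-a=8/5):
  M_3 = R_Ax - M_A  [x≤a] with R_A=153/25, M_A=136/25 = (153/25)·1 - (136/25) = 17/25 kN·m
Superposition: M = Σ M_i = 11837/5400 kN·m ≈ 2.192037 kN·m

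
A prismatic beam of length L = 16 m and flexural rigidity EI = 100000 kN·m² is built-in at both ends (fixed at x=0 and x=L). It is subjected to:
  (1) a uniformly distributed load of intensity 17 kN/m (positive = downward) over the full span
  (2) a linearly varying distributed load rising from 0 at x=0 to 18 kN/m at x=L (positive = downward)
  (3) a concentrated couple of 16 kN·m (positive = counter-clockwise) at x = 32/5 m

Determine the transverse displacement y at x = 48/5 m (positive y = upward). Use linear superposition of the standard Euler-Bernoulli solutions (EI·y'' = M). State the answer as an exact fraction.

Load 1 — uniform load w=17 kN/m over full span:
  y_1 = -wx²(L-x)²/(24EI) = -17·(48/5)²·(16-(48/5))²/(24·100000) = -52224/1953125 m
Load 2 — triangular load w₀=18 kN/m (0→w₀ over full span):
  y_2 = -w₀x²(L-x)²(x+2L)/(120LEI) = -18·(48/5)²·(16-(48/5))²·((48/5)+2·16)/(120·16·100000) = -718848/48828125 m
Load 3 — applied couple M₀=16 kN·m at a=32/5 m (b=L-a=48/5):
  y_3 = (R_Ax³/6 - M_Ax²/2 - M₀(x-a)²/2)/EI  [x>a] with R_A=36/25, M_A=48/25 = ((36/25)·(48/5)³/6 - (48/25)·(48/5)²/2 - 16·((48/5)-(32/5))²/2)/100000 = 4096/9765625 m
Superposition: y = Σ y_i = -2003968/48828125 m ≈ -0.041041 m

y(48/5) = -2003968/48828125 m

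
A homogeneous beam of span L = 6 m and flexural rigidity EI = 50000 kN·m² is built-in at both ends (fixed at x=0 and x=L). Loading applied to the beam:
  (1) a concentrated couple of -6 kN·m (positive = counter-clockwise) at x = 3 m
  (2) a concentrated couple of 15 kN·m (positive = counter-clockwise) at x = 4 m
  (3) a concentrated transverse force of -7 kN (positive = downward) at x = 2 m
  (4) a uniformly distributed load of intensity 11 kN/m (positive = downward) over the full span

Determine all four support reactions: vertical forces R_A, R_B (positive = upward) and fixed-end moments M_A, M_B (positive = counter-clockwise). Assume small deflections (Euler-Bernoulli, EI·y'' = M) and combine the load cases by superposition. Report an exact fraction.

Load 1 — applied couple M₀=-6 kN·m at a=3 m (b=L-a=3):
  R_A = 6M₀ab/L³ = 6·(-6)·3·3/6³ = -3/2 kN
  M_A = M₀b(2a-b)/L² = (-6)·3·(2·3-3)/6² = -3/2 kN·m
  R_B = -6M₀ab/L³ = -6·(-6)·3·3/6³ = 3/2 kN
  M_B = M₀a(2b-a)/L² = (-6)·3·(2·3-3)/6² = -3/2 kN·m
Load 2 — applied couple M₀=15 kN·m at a=4 m (b=L-a=2):
  R_A = 6M₀ab/L³ = 6·15·4·2/6³ = 10/3 kN
  M_A = M₀b(2a-b)/L² = 15·2·(2·4-2)/6² = 5 kN·m
  R_B = -6M₀ab/L³ = -6·15·4·2/6³ = -10/3 kN
  M_B = M₀a(2b-a)/L² = 15·4·(2·2-4)/6² = 0 kN·m
Load 3 — point force P=-7 kN at a=2 m (b=L-a=4):
  R_A = Pb²(3a+b)/L³ = (-7)·4²·(3·2+4)/6³ = -140/27 kN
  M_A = Pab²/L² = (-7)·2·4²/6² = -56/9 kN·m
  R_B = Pa²(a+3b)/L³ = (-7)·2²·(2+3·4)/6³ = -49/27 kN
  M_B = -Pa²b/L² = -(-7)·2²·4/6² = 28/9 kN·m
Load 4 — uniform load w=11 kN/m over full span:
  R_A = wL/2 = 11·6/2 = 33 kN
  M_A = wL²/12 = 11·6²/12 = 33 kN·m
  R_B = wL/2 = 11·6/2 = 33 kN
  M_B = -wL²/12 = -11·6²/12 = -33 kN·m
Superposition: R_A = 1601/54 kN, M_A = 545/18 kN·m, R_B = 1585/54 kN, M_B = -565/18 kN·m

R_A = 1601/54 kN, M_A = 545/18 kN·m, R_B = 1585/54 kN, M_B = -565/18 kN·m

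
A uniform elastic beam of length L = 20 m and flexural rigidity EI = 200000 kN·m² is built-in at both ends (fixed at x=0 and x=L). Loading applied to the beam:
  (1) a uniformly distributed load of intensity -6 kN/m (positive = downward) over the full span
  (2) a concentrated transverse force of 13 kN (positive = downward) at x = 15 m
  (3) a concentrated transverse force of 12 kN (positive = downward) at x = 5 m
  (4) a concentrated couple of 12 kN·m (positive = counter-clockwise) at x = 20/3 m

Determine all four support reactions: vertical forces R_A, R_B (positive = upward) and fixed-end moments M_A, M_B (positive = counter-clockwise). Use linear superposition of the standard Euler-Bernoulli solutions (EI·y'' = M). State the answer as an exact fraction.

Load 1 — uniform load w=-6 kN/m over full span:
  R_A = wL/2 = (-6)·20/2 = -60 kN
  M_A = wL²/12 = (-6)·20²/12 = -200 kN·m
  R_B = wL/2 = (-6)·20/2 = -60 kN
  M_B = -wL²/12 = -(-6)·20²/12 = 200 kN·m
Load 2 — point force P=13 kN at a=15 m (b=L-a=5):
  R_A = Pb²(3a+b)/L³ = 13·5²·(3·15+5)/20³ = 65/32 kN
  M_A = Pab²/L² = 13·15·5²/20² = 195/16 kN·m
  R_B = Pa²(a+3b)/L³ = 13·15²·(15+3·5)/20³ = 351/32 kN
  M_B = -Pa²b/L² = -13·15²·5/20² = -585/16 kN·m
Load 3 — point force P=12 kN at a=5 m (b=L-a=15):
  R_A = Pb²(3a+b)/L³ = 12·15²·(3·5+15)/20³ = 81/8 kN
  M_A = Pab²/L² = 12·5·15²/20² = 135/4 kN·m
  R_B = Pa²(a+3b)/L³ = 12·5²·(5+3·15)/20³ = 15/8 kN
  M_B = -Pa²b/L² = -12·5²·15/20² = -45/4 kN·m
Load 4 — applied couple M₀=12 kN·m at a=20/3 m (b=L-a=40/3):
  R_A = 6M₀ab/L³ = 6·12·(20/3)·(40/3)/20³ = 4/5 kN
  M_A = M₀b(2a-b)/L² = 12·(40/3)·(2·(20/3)-(40/3))/20² = 0 kN·m
  R_B = -6M₀ab/L³ = -6·12·(20/3)·(40/3)/20³ = -4/5 kN
  M_B = M₀a(2b-a)/L² = 12·(20/3)·(2·(40/3)-(20/3))/20² = 4 kN·m
Superposition: R_A = -7527/160 kN, M_A = -2465/16 kN·m, R_B = -7673/160 kN, M_B = 2499/16 kN·m

R_A = -7527/160 kN, M_A = -2465/16 kN·m, R_B = -7673/160 kN, M_B = 2499/16 kN·m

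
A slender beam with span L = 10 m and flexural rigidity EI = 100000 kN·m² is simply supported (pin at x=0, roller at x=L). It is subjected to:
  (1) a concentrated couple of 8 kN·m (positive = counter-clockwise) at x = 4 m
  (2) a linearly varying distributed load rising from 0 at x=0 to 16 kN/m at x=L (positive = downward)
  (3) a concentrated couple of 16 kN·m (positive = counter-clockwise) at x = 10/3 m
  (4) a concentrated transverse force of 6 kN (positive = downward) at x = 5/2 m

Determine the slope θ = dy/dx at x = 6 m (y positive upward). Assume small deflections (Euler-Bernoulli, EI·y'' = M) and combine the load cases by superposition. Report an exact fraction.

Load 1 — applied couple M₀=8 kN·m at a=4 m (b=L-a=6):
  θ_1 = (M₀x²/(2L)-M₀(x-a)+C₁)/EI  [x>a] with C₁=M₀(3b²-L²)/(6L)=16/15 = (8·6²/(2·10)-8·(6-4)+(16/15))/100000 = -1/187500 rad
Load 2 — triangular load w₀=16 kN/m (0→w₀ over full span):
  θ_2 = -w₀(7L⁴-30L²x²+15x⁴)/(360LEI) = -16·(7·10⁴-30·10²·6²+15·6⁴)/(360·10·100000) = 116/140625 rad
Load 3 — applied couple M₀=16 kN·m at a=10/3 m (b=L-a=20/3):
  θ_3 = (M₀x²/(2L)-M₀(x-a)+C₁)/EI  [x>a] with C₁=M₀(3b²-L²)/(6L)=80/9 = (16·6²/(2·10)-16·(6-(10/3))+(80/9))/100000 = -7/140625 rad
Load 4 — point force P=6 kN at a=5/2 m (b=L-a=15/2):
  θ_4 = -Pa(2L²-6Lx+3x²+a²)/(6LEI)  [x>a] = -6·(5/2)·(2·10²-6·10·6+3·6²+(5/2)²)/(6·10·100000) = 183/1600000 rad
Superposition: θ = Σ θ_i = 63659/72000000 rad ≈ 0.000884 rad

θ(6) = 63659/72000000 rad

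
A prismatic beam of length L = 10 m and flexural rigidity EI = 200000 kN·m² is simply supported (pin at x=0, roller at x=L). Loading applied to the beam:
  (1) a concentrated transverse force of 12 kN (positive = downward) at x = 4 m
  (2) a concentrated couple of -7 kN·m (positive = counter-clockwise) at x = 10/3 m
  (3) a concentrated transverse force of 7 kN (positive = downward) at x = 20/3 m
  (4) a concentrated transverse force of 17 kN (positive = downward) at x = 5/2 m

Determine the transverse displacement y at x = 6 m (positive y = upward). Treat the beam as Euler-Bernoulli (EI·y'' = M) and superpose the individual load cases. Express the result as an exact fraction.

Load 1 — point force P=12 kN at a=4 m (b=L-a=6):
  y_1 = -Pa(L-x)(2Lx-a²-x²)/(6LEI)  [x>a] = -12·4·(10-6)·(2·10·6-4²-6²)/(6·10·200000) = -17/15625 m
Load 2 — applied couple M₀=-7 kN·m at a=10/3 m (b=L-a=20/3):
  y_2 = (M₀x³/(6L)-M₀(x-a)²/2+C₁x)/EI  [x>a] with C₁=M₀(3b²-L²)/(6L)=-35/9 = ((-7)·6³/(6·10)-(-7)·(6-(10/3))²/2+(-35/9)·6)/200000 = -133/1125000 m
Load 3 — point force P=7 kN at a=20/3 m (b=L-a=10/3):
  y_3 = -Pbx(L²-b²-x²)/(6LEI)  [x≤a] = -7·(10/3)·6·(10²-(10/3)²-6²)/(6·10·200000) = -833/1350000 m
Load 4 — point force P=17 kN at a=5/2 m (b=L-a=15/2):
  y_4 = -Pa(L-x)(2Lx-a²-x²)/(6LEI)  [x>a] = -17·(5/2)·(10-6)·(2·10·6-(5/2)²-6²)/(6·10·200000) = -5287/4800000 m
Superposition: y = Σ y_i = -631739/216000000 m ≈ -0.002925 m

y(6) = -631739/216000000 m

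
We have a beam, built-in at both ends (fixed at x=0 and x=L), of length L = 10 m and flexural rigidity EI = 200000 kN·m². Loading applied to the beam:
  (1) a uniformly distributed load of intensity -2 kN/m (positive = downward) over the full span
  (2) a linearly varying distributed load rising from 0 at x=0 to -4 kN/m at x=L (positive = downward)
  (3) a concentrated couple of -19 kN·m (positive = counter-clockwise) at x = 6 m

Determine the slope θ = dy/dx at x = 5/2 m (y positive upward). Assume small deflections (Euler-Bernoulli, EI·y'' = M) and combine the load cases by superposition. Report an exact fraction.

θ(5/2) = 12003/64000000 rad

Load 1 — uniform load w=-2 kN/m over full span:
  θ_1 = -wx(L-x)(L-2x)/(12EI) = -(-2)·(5/2)·(10-(5/2))·(10-2·(5/2))/(12·200000) = 1/12800 rad
Load 2 — triangular load w₀=-4 kN/m (0→w₀ over full span):
  θ_2 = -w₀(2x(L-x)(L-2x)(x+2L)+x²(L-x)²)/(120LEI) = -(-4)·(2·(5/2)·(10-(5/2))·(10-2·(5/2))·((5/2)+2·10)+(5/2)²·(10-(5/2))²)/(120·10·200000) = 39/512000 rad
Load 3 — applied couple M₀=-19 kN·m at a=6 m (b=L-a=4):
  θ_3 = (R_Ax²/2 - M_Ax)/EI  [x≤a] with R_A=-342/125, M_A=-152/25 = ((-342/125)·(5/2)²/2 - (-152/25)·(5/2))/200000 = 133/4000000 rad
Superposition: θ = Σ θ_i = 12003/64000000 rad ≈ 0.000188 rad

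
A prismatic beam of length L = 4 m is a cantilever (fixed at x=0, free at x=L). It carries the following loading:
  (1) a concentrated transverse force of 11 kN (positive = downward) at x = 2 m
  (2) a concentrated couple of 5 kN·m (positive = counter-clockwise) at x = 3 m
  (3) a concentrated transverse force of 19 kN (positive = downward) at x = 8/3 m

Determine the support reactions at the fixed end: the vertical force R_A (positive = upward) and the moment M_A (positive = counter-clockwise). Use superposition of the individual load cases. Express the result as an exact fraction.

Load 1 — point force P=11 kN at a=2 m (b=L-a=2):
  R_A = P = 11 kN
  M_A = Pa = 11·2 = 22 kN·m
Load 2 — applied couple M₀=5 kN·m at a=3 m (b=L-a=1):
  R_A = 0 kN
  M_A = -M₀ = -5 kN·m
Load 3 — point force P=19 kN at a=8/3 m (b=L-a=4/3):
  R_A = P = 19 kN
  M_A = Pa = 19·(8/3) = 152/3 kN·m
Superposition: R_A = 30 kN, M_A = 203/3 kN·m

R_A = 30 kN, M_A = 203/3 kN·m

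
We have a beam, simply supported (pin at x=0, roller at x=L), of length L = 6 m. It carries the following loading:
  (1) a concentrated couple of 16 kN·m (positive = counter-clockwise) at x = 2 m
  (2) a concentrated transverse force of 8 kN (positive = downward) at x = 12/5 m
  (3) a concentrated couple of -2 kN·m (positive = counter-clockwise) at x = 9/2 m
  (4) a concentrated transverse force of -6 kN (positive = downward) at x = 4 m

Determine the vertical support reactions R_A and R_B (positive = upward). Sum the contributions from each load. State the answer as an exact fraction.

R_A = 77/15 kN, R_B = -47/15 kN

Load 1 — applied couple M₀=16 kN·m at a=2 m (b=L-a=4):
  R_A = M₀/L = 16/6 = 8/3 kN
  R_B = -M₀/L = -16/6 = -8/3 kN
Load 2 — point force P=8 kN at a=12/5 m (b=L-a=18/5):
  R_A = Pb/L = 8·(18/5)/6 = 24/5 kN
  R_B = Pa/L = 8·(12/5)/6 = 16/5 kN
Load 3 — applied couple M₀=-2 kN·m at a=9/2 m (b=L-a=3/2):
  R_A = M₀/L = (-2)/6 = -1/3 kN
  R_B = -M₀/L = -(-2)/6 = 1/3 kN
Load 4 — point force P=-6 kN at a=4 m (b=L-a=2):
  R_A = Pb/L = (-6)·2/6 = -2 kN
  R_B = Pa/L = (-6)·4/6 = -4 kN
Superposition: R_A = 77/15 kN, R_B = -47/15 kN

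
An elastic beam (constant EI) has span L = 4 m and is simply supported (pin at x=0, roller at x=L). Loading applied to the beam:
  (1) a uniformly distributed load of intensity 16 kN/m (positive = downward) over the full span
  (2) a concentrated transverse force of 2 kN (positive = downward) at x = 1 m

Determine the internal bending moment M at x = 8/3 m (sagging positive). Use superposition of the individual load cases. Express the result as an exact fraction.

Load 1 — uniform load w=16 kN/m over full span:
  M_1 = wx(L-x)/2 = 16·(8/3)·(4-(8/3))/2 = 256/9 kN·m
Load 2 — point force P=2 kN at a=1 m (b=L-a=3):
  M_2 = Pa(L-x)/L  [x>a] = 2·1·(4-(8/3))/4 = 2/3 kN·m
Superposition: M = Σ M_i = 262/9 kN·m ≈ 29.111111 kN·m

M(8/3) = 262/9 kN·m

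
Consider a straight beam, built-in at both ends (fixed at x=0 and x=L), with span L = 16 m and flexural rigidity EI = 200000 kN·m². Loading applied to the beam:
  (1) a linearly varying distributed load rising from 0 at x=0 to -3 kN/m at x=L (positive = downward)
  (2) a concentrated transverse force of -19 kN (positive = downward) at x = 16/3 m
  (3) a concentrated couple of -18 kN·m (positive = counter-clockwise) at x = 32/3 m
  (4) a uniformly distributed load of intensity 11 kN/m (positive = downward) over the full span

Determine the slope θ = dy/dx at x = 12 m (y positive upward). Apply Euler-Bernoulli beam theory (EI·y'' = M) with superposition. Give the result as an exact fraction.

θ(12) = 1801/1500000 rad

Load 1 — triangular load w₀=-3 kN/m (0→w₀ over full span):
  θ_1 = -w₀(2x(L-x)(L-2x)(x+2L)+x²(L-x)²)/(120LEI) = -(-3)·(2·12·(16-12)·(16-2·12)·(12+2·16)+12²·(16-12)²)/(120·16·200000) = -123/500000 rad
Load 2 — point force P=-19 kN at a=16/3 m (b=L-a=32/3):
  θ_2 = Pa²(L-x)(2bL-(3b+a)(L-x))/(2L³EI)  [x>a] = (-19)·(16/3)²·(16-12)·(2·(32/3)·16-(3·(32/3)+(16/3))·(16-12))/(2·16³·200000) = -19/75000 rad
Load 3 — applied couple M₀=-18 kN·m at a=32/3 m (b=L-a=16/3):
  θ_3 = (R_Ax²/2 - M_Ax - M₀(x-a))/EI  [x>a] with R_A=-3/2, M_A=-6 = ((-3/2)·12²/2 - (-6)·12 - (-18)·(12-(32/3)))/200000 = -3/50000 rad
Load 4 — uniform load w=11 kN/m over full span:
  θ_4 = -wx(L-x)(L-2x)/(12EI) = -11·12·(16-12)·(16-2·12)/(12·200000) = 11/6250 rad
Superposition: θ = Σ θ_i = 1801/1500000 rad ≈ 0.001201 rad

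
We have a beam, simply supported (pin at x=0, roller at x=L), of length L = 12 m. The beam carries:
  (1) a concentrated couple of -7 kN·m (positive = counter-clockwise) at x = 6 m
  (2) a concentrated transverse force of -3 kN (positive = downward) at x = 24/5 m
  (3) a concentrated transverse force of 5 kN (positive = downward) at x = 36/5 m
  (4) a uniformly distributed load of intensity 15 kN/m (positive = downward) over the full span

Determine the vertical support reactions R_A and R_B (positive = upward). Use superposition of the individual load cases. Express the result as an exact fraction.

R_A = 5377/60 kN, R_B = 5543/60 kN

Load 1 — applied couple M₀=-7 kN·m at a=6 m (b=L-a=6):
  R_A = M₀/L = (-7)/12 = -7/12 kN
  R_B = -M₀/L = -(-7)/12 = 7/12 kN
Load 2 — point force P=-3 kN at a=24/5 m (b=L-a=36/5):
  R_A = Pb/L = (-3)·(36/5)/12 = -9/5 kN
  R_B = Pa/L = (-3)·(24/5)/12 = -6/5 kN
Load 3 — point force P=5 kN at a=36/5 m (b=L-a=24/5):
  R_A = Pb/L = 5·(24/5)/12 = 2 kN
  R_B = Pa/L = 5·(36/5)/12 = 3 kN
Load 4 — uniform load w=15 kN/m over full span:
  R_A = wL/2 = 15·12/2 = 90 kN
  R_B = wL/2 = 15·12/2 = 90 kN
Superposition: R_A = 5377/60 kN, R_B = 5543/60 kN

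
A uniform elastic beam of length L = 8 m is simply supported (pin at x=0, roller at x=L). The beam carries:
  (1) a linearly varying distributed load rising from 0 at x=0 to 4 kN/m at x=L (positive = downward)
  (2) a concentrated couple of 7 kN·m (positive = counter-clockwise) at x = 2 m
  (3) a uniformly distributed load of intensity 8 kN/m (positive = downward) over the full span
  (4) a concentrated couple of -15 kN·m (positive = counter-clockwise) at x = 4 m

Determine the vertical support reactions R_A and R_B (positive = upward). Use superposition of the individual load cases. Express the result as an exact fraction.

R_A = 109/3 kN, R_B = 131/3 kN

Load 1 — triangular load w₀=4 kN/m (0→w₀ over full span):
  R_A = w₀L/6 = 4·8/6 = 16/3 kN
  R_B = w₀L/3 = 4·8/3 = 32/3 kN
Load 2 — applied couple M₀=7 kN·m at a=2 m (b=L-a=6):
  R_A = M₀/L = 7/8 kN
  R_B = -M₀/L = -7/8 kN
Load 3 — uniform load w=8 kN/m over full span:
  R_A = wL/2 = 8·8/2 = 32 kN
  R_B = wL/2 = 8·8/2 = 32 kN
Load 4 — applied couple M₀=-15 kN·m at a=4 m (b=L-a=4):
  R_A = M₀/L = (-15)/8 = -15/8 kN
  R_B = -M₀/L = -(-15)/8 = 15/8 kN
Superposition: R_A = 109/3 kN, R_B = 131/3 kN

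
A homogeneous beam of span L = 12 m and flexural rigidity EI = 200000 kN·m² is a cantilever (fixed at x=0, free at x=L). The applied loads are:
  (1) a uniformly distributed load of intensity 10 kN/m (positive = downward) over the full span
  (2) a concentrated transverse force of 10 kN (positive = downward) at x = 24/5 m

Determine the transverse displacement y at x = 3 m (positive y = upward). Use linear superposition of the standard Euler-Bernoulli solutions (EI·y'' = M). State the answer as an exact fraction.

Load 1 — uniform load w=10 kN/m over full span:
  y_1 = -wx²(x²-4Lx+6L²)/(24EI) = -10·3²·(3²-4·12·3+6·12²)/(24·200000) = -2187/160000 m
Load 2 — point force P=10 kN at a=24/5 m (b=L-a=36/5):
  y_2 = -Px²(3a-x)/(6EI)  [x≤a] = -10·3²·(3·(24/5)-3)/(6·200000) = -171/200000 m
Superposition: y = Σ y_i = -11619/800000 m ≈ -0.014524 m

y(3) = -11619/800000 m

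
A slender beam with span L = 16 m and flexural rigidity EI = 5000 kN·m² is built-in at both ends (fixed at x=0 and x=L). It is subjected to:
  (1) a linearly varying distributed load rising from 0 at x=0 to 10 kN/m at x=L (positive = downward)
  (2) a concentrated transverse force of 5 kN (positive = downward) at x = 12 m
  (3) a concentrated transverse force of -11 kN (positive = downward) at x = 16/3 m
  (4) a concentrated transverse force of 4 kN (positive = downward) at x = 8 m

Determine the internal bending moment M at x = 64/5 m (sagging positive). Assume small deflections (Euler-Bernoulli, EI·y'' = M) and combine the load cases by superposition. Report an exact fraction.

Load 1 — triangular load w₀=10 kN/m (0→w₀ over full span):
  M_1 = 3w₀Lx/20 - w₀L²/30 - w₀x³/(6L) = 3·10·16·(64/5)/20 - 10·16²/30 - 10·(64/5)³/(6·16) = 256/75 kN·m
Load 2 — point force P=5 kN at a=12 m (b=L-a=4):
  M_2 = Pa²(a+3b)(L-x)/L³ - Pa²b/L²  [x>a] = 5·12²·(12+3·4)·(16-(64/5))/16³ - 5·12²·4/16² = 9/4 kN·m
Load 3 — point force P=-11 kN at a=16/3 m (b=L-a=32/3):
  M_3 = Pa²(a+3b)(L-x)/L³ - Pa²b/L²  [x>a] = (-11)·(16/3)²·((16/3)+3·(32/3))·(16-(64/5))/16³ - (-11)·(16/3)²·(32/3)/16² = 176/45 kN·m
Load 4 — point force P=4 kN at a=8 m (b=L-a=8):
  M_4 = Pa²(a+3b)(L-x)/L³ - Pa²b/L²  [x>a] = 4·8²·(8+3·8)·(16-(64/5))/16³ - 4·8²·8/16² = -8/5 kN·m
Superposition: M = Σ M_i = 7177/900 kN·m ≈ 7.974444 kN·m

M(64/5) = 7177/900 kN·m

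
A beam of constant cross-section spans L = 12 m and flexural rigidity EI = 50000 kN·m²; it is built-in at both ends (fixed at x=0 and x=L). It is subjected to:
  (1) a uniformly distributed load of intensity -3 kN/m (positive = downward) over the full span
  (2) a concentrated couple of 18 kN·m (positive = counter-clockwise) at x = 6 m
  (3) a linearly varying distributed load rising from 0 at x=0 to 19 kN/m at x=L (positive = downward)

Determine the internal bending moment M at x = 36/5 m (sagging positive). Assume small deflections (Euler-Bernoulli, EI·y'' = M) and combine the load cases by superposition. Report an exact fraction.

Load 1 — uniform load w=-3 kN/m over full span:
  M_1 = wLx/2 - wL²/12 - wx²/2 = (-3)·12·(36/5)/2 - (-3)·12²/12 - (-3)·(36/5)²/2 = -396/25 kN·m
Load 2 — applied couple M₀=18 kN·m at a=6 m (b=L-a=6):
  M_2 = R_Ax - M_A - M₀  [x>a] with R_A=9/4, M_A=9/2 = (9/4)·(36/5) - (9/2) - 18 = -63/10 kN·m
Load 3 — triangular load w₀=19 kN/m (0→w₀ over full span):
  M_3 = 3w₀Lx/20 - w₀L²/30 - w₀x³/(6L) = 3·19·12·(36/5)/20 - 19·12²/30 - 19·(36/5)³/(6·12) = 7068/125 kN·m
Superposition: M = Σ M_i = 8601/250 kN·m ≈ 34.404000 kN·m

M(36/5) = 8601/250 kN·m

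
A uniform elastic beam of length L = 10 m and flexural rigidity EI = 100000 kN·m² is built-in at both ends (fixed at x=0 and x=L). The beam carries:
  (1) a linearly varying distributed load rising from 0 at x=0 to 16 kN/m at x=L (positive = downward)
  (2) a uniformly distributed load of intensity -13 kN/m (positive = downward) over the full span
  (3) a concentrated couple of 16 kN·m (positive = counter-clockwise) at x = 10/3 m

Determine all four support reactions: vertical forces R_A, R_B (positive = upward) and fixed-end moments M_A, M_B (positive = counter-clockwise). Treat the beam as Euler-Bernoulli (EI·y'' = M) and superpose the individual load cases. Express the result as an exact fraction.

Load 1 — triangular load w₀=16 kN/m (0→w₀ over full span):
  R_A = 3w₀L/20 = 3·16·10/20 = 24 kN
  M_A = w₀L²/30 = 16·10²/30 = 160/3 kN·m
  R_B = 7w₀L/20 = 7·16·10/20 = 56 kN
  M_B = -w₀L²/20 = -16·10²/20 = -80 kN·m
Load 2 — uniform load w=-13 kN/m over full span:
  R_A = wL/2 = (-13)·10/2 = -65 kN
  M_A = wL²/12 = (-13)·10²/12 = -325/3 kN·m
  R_B = wL/2 = (-13)·10/2 = -65 kN
  M_B = -wL²/12 = -(-13)·10²/12 = 325/3 kN·m
Load 3 — applied couple M₀=16 kN·m at a=10/3 m (b=L-a=20/3):
  R_A = 6M₀ab/L³ = 6·16·(10/3)·(20/3)/10³ = 32/15 kN
  M_A = M₀b(2a-b)/L² = 16·(20/3)·(2·(10/3)-(20/3))/10² = 0 kN·m
  R_B = -6M₀ab/L³ = -6·16·(10/3)·(20/3)/10³ = -32/15 kN
  M_B = M₀a(2b-a)/L² = 16·(10/3)·(2·(20/3)-(10/3))/10² = 16/3 kN·m
Superposition: R_A = -583/15 kN, M_A = -55 kN·m, R_B = -167/15 kN, M_B = 101/3 kN·m

R_A = -583/15 kN, M_A = -55 kN·m, R_B = -167/15 kN, M_B = 101/3 kN·m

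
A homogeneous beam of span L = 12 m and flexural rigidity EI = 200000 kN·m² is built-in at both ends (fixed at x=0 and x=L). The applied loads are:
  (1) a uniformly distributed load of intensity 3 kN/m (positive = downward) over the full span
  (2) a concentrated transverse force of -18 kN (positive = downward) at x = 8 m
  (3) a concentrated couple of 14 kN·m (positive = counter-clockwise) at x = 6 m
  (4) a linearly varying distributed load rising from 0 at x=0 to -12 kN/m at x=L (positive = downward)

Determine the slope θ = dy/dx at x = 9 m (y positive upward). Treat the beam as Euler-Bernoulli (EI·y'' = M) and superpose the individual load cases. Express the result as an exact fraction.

Load 1 — uniform load w=3 kN/m over full span:
  θ_1 = -wx(L-x)(L-2x)/(12EI) = -3·9·(12-9)·(12-2·9)/(12·200000) = 81/400000 rad
Load 2 — point force P=-18 kN at a=8 m (b=L-a=4):
  θ_2 = Pa²(L-x)(2bL-(3b+a)(L-x))/(2L³EI)  [x>a] = (-18)·8²·(12-9)·(2·4·12-(3·4+8)·(12-9))/(2·12³·200000) = -9/50000 rad
Load 3 — applied couple M₀=14 kN·m at a=6 m (b=L-a=6):
  θ_3 = (R_Ax²/2 - M_Ax - M₀(x-a))/EI  [x>a] with R_A=7/4, M_A=7/2 = ((7/4)·9²/2 - (7/2)·9 - 14·(9-6))/200000 = -21/1600000 rad
Load 4 — triangular load w₀=-12 kN/m (0→w₀ over full span):
  θ_4 = -w₀(2x(L-x)(L-2x)(x+2L)+x²(L-x)²)/(120LEI) = -(-12)·(2·9·(12-9)·(12-2·9)·(9+2·12)+9²·(12-9)²)/(120·12·200000) = -3321/8000000 rad
Superposition: θ = Σ θ_i = -1623/4000000 rad ≈ -0.000406 rad

θ(9) = -1623/4000000 rad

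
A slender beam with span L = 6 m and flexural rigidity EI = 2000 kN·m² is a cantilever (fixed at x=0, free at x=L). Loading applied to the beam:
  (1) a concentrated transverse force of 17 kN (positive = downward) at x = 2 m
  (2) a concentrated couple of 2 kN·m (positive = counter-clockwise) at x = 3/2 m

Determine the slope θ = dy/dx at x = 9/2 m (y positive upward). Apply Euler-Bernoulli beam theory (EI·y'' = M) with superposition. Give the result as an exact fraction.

Load 1 — point force P=17 kN at a=2 m (b=L-a=4):
  θ_1 = -Pa²/(2EI)  [x>a] = -17·2²/(2·2000) = -17/1000 rad
Load 2 — applied couple M₀=2 kN·m at a=3/2 m (b=L-a=9/2):
  θ_2 = M₀a/EI  [x>a] = 2·(3/2)/2000 = 3/2000 rad
Superposition: θ = Σ θ_i = -31/2000 rad ≈ -0.015500 rad

θ(9/2) = -31/2000 rad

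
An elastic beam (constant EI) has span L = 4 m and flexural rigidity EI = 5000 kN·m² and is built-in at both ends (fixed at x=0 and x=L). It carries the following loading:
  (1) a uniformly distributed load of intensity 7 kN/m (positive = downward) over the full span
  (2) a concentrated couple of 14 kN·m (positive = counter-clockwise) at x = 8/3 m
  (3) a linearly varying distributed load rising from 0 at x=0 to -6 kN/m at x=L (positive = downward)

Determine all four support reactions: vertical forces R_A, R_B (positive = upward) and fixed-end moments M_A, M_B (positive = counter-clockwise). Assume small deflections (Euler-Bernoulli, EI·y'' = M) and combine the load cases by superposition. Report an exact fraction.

Load 1 — uniform load w=7 kN/m over full span:
  R_A = wL/2 = 7·4/2 = 14 kN
  M_A = wL²/12 = 7·4²/12 = 28/3 kN·m
  R_B = wL/2 = 7·4/2 = 14 kN
  M_B = -wL²/12 = -7·4²/12 = -28/3 kN·m
Load 2 — applied couple M₀=14 kN·m at a=8/3 m (b=L-a=4/3):
  R_A = 6M₀ab/L³ = 6·14·(8/3)·(4/3)/4³ = 14/3 kN
  M_A = M₀b(2a-b)/L² = 14·(4/3)·(2·(8/3)-(4/3))/4² = 14/3 kN·m
  R_B = -6M₀ab/L³ = -6·14·(8/3)·(4/3)/4³ = -14/3 kN
  M_B = M₀a(2b-a)/L² = 14·(8/3)·(2·(4/3)-(8/3))/4² = 0 kN·m
Load 3 — triangular load w₀=-6 kN/m (0→w₀ over full span):
  R_A = 3w₀L/20 = 3·(-6)·4/20 = -18/5 kN
  M_A = w₀L²/30 = (-6)·4²/30 = -16/5 kN·m
  R_B = 7w₀L/20 = 7·(-6)·4/20 = -42/5 kN
  M_B = -w₀L²/20 = -(-6)·4²/20 = 24/5 kN·m
Superposition: R_A = 226/15 kN, M_A = 54/5 kN·m, R_B = 14/15 kN, M_B = -68/15 kN·m

R_A = 226/15 kN, M_A = 54/5 kN·m, R_B = 14/15 kN, M_B = -68/15 kN·m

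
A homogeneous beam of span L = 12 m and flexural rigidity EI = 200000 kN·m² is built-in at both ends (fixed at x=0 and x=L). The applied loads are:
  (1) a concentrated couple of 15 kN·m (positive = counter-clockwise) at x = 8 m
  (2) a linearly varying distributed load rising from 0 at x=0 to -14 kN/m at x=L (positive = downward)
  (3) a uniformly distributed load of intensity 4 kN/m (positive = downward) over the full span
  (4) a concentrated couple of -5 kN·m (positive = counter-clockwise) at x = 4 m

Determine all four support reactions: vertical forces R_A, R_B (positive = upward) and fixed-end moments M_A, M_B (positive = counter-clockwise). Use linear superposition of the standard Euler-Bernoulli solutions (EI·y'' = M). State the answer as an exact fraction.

Load 1 — applied couple M₀=15 kN·m at a=8 m (b=L-a=4):
  R_A = 6M₀ab/L³ = 6·15·8·4/12³ = 5/3 kN
  M_A = M₀b(2a-b)/L² = 15·4·(2·8-4)/12² = 5 kN·m
  R_B = -6M₀ab/L³ = -6·15·8·4/12³ = -5/3 kN
  M_B = M₀a(2b-a)/L² = 15·8·(2·4-8)/12² = 0 kN·m
Load 2 — triangular load w₀=-14 kN/m (0→w₀ over full span):
  R_A = 3w₀L/20 = 3·(-14)·12/20 = -126/5 kN
  M_A = w₀L²/30 = (-14)·12²/30 = -336/5 kN·m
  R_B = 7w₀L/20 = 7·(-14)·12/20 = -294/5 kN
  M_B = -w₀L²/20 = -(-14)·12²/20 = 504/5 kN·m
Load 3 — uniform load w=4 kN/m over full span:
  R_A = wL/2 = 4·12/2 = 24 kN
  M_A = wL²/12 = 4·12²/12 = 48 kN·m
  R_B = wL/2 = 4·12/2 = 24 kN
  M_B = -wL²/12 = -4·12²/12 = -48 kN·m
Load 4 — applied couple M₀=-5 kN·m at a=4 m (b=L-a=8):
  R_A = 6M₀ab/L³ = 6·(-5)·4·8/12³ = -5/9 kN
  M_A = M₀b(2a-b)/L² = (-5)·8·(2·4-8)/12² = 0 kN·m
  R_B = -6M₀ab/L³ = -6·(-5)·4·8/12³ = 5/9 kN
  M_B = M₀a(2b-a)/L² = (-5)·4·(2·8-4)/12² = -5/3 kN·m
Superposition: R_A = -4/45 kN, M_A = -71/5 kN·m, R_B = -1616/45 kN, M_B = 767/15 kN·m

R_A = -4/45 kN, M_A = -71/5 kN·m, R_B = -1616/45 kN, M_B = 767/15 kN·m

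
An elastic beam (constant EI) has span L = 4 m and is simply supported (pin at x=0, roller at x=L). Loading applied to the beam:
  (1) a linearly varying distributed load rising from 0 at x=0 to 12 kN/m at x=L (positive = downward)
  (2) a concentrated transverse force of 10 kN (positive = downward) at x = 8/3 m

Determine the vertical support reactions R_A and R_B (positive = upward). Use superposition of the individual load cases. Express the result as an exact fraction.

Load 1 — triangular load w₀=12 kN/m (0→w₀ over full span):
  R_A = w₀L/6 = 12·4/6 = 8 kN
  R_B = w₀L/3 = 12·4/3 = 16 kN
Load 2 — point force P=10 kN at a=8/3 m (b=L-a=4/3):
  R_A = Pb/L = 10·(4/3)/4 = 10/3 kN
  R_B = Pa/L = 10·(8/3)/4 = 20/3 kN
Superposition: R_A = 34/3 kN, R_B = 68/3 kN

R_A = 34/3 kN, R_B = 68/3 kN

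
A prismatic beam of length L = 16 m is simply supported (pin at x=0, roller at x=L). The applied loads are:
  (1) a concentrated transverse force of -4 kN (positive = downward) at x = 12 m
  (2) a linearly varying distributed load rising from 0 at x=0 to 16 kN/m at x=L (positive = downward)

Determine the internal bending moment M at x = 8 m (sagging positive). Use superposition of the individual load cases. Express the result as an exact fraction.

M(8) = 248 kN·m

Load 1 — point force P=-4 kN at a=12 m (b=L-a=4):
  M_1 = Pbx/L  [x≤a] = (-4)·4·8/16 = -8 kN·m
Load 2 — triangular load w₀=16 kN/m (0→w₀ over full span):
  M_2 = w₀Lx/6 - w₀x³/(6L) = 16·16·8/6 - 16·8³/(6·16) = 256 kN·m
Superposition: M = Σ M_i = 248 kN·m ≈ 248.000000 kN·m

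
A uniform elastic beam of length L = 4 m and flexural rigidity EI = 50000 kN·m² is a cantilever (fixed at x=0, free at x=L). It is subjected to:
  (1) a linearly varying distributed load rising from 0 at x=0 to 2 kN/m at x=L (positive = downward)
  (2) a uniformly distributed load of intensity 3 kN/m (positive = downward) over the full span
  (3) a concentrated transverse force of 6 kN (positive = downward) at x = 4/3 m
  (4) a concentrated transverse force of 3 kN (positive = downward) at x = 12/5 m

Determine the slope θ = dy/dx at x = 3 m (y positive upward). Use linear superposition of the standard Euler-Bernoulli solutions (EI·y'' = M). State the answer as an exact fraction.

Load 1 — triangular load w₀=2 kN/m (0→w₀ over full span):
  θ_1 = (w₀Lx²/4-w₀L²x/3-w₀x⁴/(24L))/EI = (2·4·3²/4-2·4²·3/3-2·3⁴/(24·4))/50000 = -251/800000 rad
Load 2 — uniform load w=3 kN/m over full span:
  θ_2 = -wx(x²-3Lx+3L²)/(6EI) = -3·3·(3²-3·4·3+3·4²)/(6·50000) = -63/100000 rad
Load 3 — point force P=6 kN at a=4/3 m (b=L-a=8/3):
  θ_3 = -Pa²/(2EI)  [x>a] = -6·(4/3)²/(2·50000) = -1/9375 rad
Load 4 — point force P=3 kN at a=12/5 m (b=L-a=8/5):
  θ_4 = -Pa²/(2EI)  [x>a] = -3·(12/5)²/(2·50000) = -27/156250 rad
Superposition: θ = Σ θ_i = -73393/60000000 rad ≈ -0.001223 rad

θ(3) = -73393/60000000 rad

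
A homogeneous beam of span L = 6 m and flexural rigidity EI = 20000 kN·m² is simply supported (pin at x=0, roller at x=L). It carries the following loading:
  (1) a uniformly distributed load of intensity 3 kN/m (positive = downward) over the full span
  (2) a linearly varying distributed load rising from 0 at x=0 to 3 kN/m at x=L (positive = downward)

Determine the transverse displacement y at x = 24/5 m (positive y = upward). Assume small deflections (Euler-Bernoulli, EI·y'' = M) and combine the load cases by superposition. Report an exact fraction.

Load 1 — uniform load w=3 kN/m over full span:
  y_1 = -wx(L³-2Lx²+x³)/(24EI) = -3·(24/5)·(6³-2·6·(24/5)²+(24/5)³)/(24·20000) = -2349/1562500 m
Load 2 — triangular load w₀=3 kN/m (0→w₀ over full span):
  y_2 = -w₀x(7L⁴-10L²x²+3x⁴)/(360LEI) = -3·(24/5)·(7·6⁴-10·6²·(24/5)²+3·(24/5)⁴)/(360·6·20000) = -30861/39062500 m
Superposition: y = Σ y_i = -44793/19531250 m ≈ -0.002293 m

y(24/5) = -44793/19531250 m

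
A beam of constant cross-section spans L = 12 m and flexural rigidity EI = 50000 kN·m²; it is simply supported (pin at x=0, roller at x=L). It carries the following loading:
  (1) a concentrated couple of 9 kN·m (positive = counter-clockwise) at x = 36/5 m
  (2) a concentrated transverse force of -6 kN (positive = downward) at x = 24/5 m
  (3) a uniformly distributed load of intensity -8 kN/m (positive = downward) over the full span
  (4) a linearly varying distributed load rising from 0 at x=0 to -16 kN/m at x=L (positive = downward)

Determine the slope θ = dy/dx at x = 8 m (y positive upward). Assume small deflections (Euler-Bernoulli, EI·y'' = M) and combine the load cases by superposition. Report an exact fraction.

Load 1 — applied couple M₀=9 kN·m at a=36/5 m (b=L-a=24/5):
  θ_1 = (M₀x²/(2L)-M₀(x-a)+C₁)/EI  [x>a] with C₁=M₀(3b²-L²)/(6L)=-234/25 = (9·8²/(2·12)-9·(8-(36/5))+(-234/25))/50000 = 93/625000 rad
Load 2 — point force P=-6 kN at a=24/5 m (b=L-a=36/5):
  θ_2 = -Pa(2L²-6Lx+3x²+a²)/(6LEI)  [x>a] = -(-6)·(24/5)·(2·12²-6·12·8+3·8²+(24/5)²)/(6·12·50000) = -228/390625 rad
Load 3 — uniform load w=-8 kN/m over full span:
  θ_3 = -w(L³-6Lx²+4x³)/(24EI) = -(-8)·(12³-6·12·8²+4·8³)/(24·50000) = -52/9375 rad
Load 4 — triangular load w₀=-16 kN/m (0→w₀ over full span):
  θ_4 = -w₀(7L⁴-30L²x²+15x⁴)/(360LEI) = -(-16)·(7·12⁴-30·12²·8²+15·8⁴)/(360·12·50000) = -728/140625 rad
Superposition: θ = Σ θ_i = -313831/28125000 rad ≈ -0.011158 rad

θ(8) = -313831/28125000 rad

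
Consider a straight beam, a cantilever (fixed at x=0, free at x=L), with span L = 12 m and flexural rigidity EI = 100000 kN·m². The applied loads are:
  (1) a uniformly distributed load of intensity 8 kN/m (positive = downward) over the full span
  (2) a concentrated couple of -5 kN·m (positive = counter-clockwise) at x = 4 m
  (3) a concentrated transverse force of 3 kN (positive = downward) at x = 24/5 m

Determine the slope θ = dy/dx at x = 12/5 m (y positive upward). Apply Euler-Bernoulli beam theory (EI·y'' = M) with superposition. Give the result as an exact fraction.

Load 1 — uniform load w=8 kN/m over full span:
  θ_1 = -wx(x²-3Lx+3L²)/(6EI) = -8·(12/5)·((12/5)²-3·12·(12/5)+3·12²)/(6·100000) = -4392/390625 rad
Load 2 — applied couple M₀=-5 kN·m at a=4 m (b=L-a=8):
  θ_2 = M₀x/EI  [x≤a] = (-5)·(12/5)/100000 = -3/25000 rad
Load 3 — point force P=3 kN at a=24/5 m (b=L-a=36/5):
  θ_3 = -Px(2a-x)/(2EI)  [x≤a] = -3·(12/5)·(2·(24/5)-(12/5))/(2·100000) = -81/312500 rad
Superposition: θ = Σ θ_i = -36321/3125000 rad ≈ -0.011623 rad

θ(12/5) = -36321/3125000 rad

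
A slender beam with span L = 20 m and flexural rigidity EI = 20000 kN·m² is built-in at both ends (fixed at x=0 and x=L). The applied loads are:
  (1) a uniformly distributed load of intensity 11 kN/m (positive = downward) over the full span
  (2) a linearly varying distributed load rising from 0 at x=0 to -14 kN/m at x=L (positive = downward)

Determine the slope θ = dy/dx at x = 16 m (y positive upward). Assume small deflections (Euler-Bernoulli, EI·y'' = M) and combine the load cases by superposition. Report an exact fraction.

θ(16) = 106/9375 rad

Load 1 — uniform load w=11 kN/m over full span:
  θ_1 = -wx(L-x)(L-2x)/(12EI) = -11·16·(20-16)·(20-2·16)/(12·20000) = 22/625 rad
Load 2 — triangular load w₀=-14 kN/m (0→w₀ over full span):
  θ_2 = -w₀(2x(L-x)(L-2x)(x+2L)+x²(L-x)²)/(120LEI) = -(-14)·(2·16·(20-16)·(20-2·16)·(16+2·20)+16²·(20-16)²)/(120·20·20000) = -224/9375 rad
Superposition: θ = Σ θ_i = 106/9375 rad ≈ 0.011307 rad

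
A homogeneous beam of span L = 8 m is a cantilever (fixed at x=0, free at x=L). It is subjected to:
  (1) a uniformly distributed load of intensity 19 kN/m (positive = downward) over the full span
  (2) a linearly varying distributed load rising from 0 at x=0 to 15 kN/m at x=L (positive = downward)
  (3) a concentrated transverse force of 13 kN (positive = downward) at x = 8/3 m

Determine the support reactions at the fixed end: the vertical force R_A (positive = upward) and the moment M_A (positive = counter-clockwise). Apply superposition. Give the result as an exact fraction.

R_A = 225 kN, M_A = 2888/3 kN·m

Load 1 — uniform load w=19 kN/m over full span:
  R_A = wL = 19·8 = 152 kN
  M_A = wL²/2 = 19·8²/2 = 608 kN·m
Load 2 — triangular load w₀=15 kN/m (0→w₀ over full span):
  R_A = w₀L/2 = 15·8/2 = 60 kN
  M_A = w₀L²/3 = 15·8²/3 = 320 kN·m
Load 3 — point force P=13 kN at a=8/3 m (b=L-a=16/3):
  R_A = P = 13 kN
  M_A = Pa = 13·(8/3) = 104/3 kN·m
Superposition: R_A = 225 kN, M_A = 2888/3 kN·m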